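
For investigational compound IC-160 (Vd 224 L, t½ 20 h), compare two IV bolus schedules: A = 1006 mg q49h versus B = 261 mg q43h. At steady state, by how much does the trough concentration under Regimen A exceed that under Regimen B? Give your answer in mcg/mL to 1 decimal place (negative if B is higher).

0.7 mcg/mL

Regimen A: f = (1/2)^(49/20) ≈ 0.1830; Cmin,ss = (1006/224)·f/(1−f) ≈ 1.006 mcg/mL.
Regimen B: f = (1/2)^(43/20) ≈ 0.2253; Cmin,ss = (261/224)·f/(1−f) ≈ 0.339 mcg/mL.
Difference ≈ 1.006 − 0.339 ≈ 0.667 mcg/mL.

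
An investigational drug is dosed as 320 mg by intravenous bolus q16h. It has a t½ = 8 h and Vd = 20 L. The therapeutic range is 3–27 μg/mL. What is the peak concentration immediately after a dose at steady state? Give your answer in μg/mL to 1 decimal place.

The dosing interval is 2 half-lives, so f = 2^(−2) = 0.25.
Accumulation ratio R = 1/(1 − f) = 1/0.75 = 4/3.
Single-dose peak C₀ = D/Vd = 320/20 = 16 μg/mL.
Steady-state peak Cmax,ss = C₀·R = 16 × 4/3 ≈ 21.333 μg/mL.
Peak 21.3 μg/mL vs MTC 27 μg/mL: below toxic threshold.

21.3 μg/mL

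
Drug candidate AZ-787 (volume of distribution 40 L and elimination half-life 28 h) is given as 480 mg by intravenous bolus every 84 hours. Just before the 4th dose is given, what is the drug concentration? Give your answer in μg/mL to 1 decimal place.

f = (1/2)^(τ/t½) = (1/2)^(84/28) ≈ 0.1250.
C₀ = D/Vd = 480/40 ≈ 12.000 μg/mL.
Before the 4th dose, 3 doses have been given. Superposition: Cmin = C₀·(f + f² + … + f^3).
≈ 12.000 × (0.1250 + 0.0156 + 0.0020) ≈ 12.000 × 0.1426 ≈ 1.711 μg/mL.

1.7 μg/mL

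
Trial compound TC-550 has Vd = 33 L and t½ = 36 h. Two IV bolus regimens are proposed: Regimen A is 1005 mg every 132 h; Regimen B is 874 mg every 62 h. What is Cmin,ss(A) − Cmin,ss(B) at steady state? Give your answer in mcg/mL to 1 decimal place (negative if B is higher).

Regimen A: f = (1/2)^(132/36) ≈ 0.0787; Cmin,ss = (1005/33)·f/(1−f) ≈ 2.602 mcg/mL.
Regimen B: f = (1/2)^(62/36) ≈ 0.3031; Cmin,ss = (874/33)·f/(1−f) ≈ 11.519 mcg/mL.
Difference ≈ 2.602 − 11.519 ≈ -8.917 mcg/mL.

-8.9 mcg/mL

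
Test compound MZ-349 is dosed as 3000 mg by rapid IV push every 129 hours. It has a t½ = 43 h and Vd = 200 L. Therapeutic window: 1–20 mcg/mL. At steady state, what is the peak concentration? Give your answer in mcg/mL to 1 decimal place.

17.1 mcg/mL

The dosing interval is 3 half-lives, so f = 2^(−3) = 0.125.
At steady state, R = 1/(1 − 0.125) = 8/7.
Single-dose peak C₀ = D/Vd = 3000/200 = 15 mcg/mL.
Steady-state peak Cmax,ss = C₀·R = 15 × 8/7 ≈ 17.143 mcg/mL.
Peak 17.1 mcg/mL vs MTC 20 mcg/mL: below toxic threshold.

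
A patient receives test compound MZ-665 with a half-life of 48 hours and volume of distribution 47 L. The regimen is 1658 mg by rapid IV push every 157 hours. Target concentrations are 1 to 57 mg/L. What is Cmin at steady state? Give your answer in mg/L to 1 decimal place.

4.1 mg/L

τ/t½ = 157/48 ≈ 3.2708, so fraction remaining f = (1/2)^(157/48) ≈ 0.1036.
Single-dose peak C₀ = D/Vd = 1658/47 ≈ 35.277 mg/L.
Steady-state trough Cmin,ss = C₀·f/(1−f) ≈ 35.277 × 0.1036/0.8964 ≈ 4.077 mg/L.
Trough 4.1 mg/L vs MEC 1 mg/L: adequate.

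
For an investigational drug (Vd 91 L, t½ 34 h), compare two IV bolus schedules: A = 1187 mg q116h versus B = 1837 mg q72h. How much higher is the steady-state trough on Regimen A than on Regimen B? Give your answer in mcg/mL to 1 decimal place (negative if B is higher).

Regimen A: f = (1/2)^(116/34) ≈ 0.0940; Cmin,ss = (1187/91)·f/(1−f) ≈ 1.353 mcg/mL.
Regimen B: f = (1/2)^(72/34) ≈ 0.2304; Cmin,ss = (1837/91)·f/(1−f) ≈ 6.043 mcg/mL.
Difference ≈ 1.353 − 6.043 ≈ -4.690 mcg/mL.

-4.7 mcg/mL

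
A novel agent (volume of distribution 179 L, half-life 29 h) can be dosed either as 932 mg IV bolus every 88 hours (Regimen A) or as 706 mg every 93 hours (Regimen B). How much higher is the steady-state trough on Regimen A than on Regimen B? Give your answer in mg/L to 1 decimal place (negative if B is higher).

Regimen A: f = (1/2)^(88/29) ≈ 0.1220; Cmin,ss = (932/179)·f/(1−f) ≈ 0.723 mg/L.
Regimen B: f = (1/2)^(93/29) ≈ 0.1083; Cmin,ss = (706/179)·f/(1−f) ≈ 0.479 mg/L.
Difference ≈ 0.723 − 0.479 ≈ 0.244 mg/L.

0.2 mg/L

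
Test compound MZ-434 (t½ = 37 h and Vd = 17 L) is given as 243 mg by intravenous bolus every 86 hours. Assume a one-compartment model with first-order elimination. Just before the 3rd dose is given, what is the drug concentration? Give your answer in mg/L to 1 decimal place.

f = (1/2)^(τ/t½) = (1/2)^(86/37) ≈ 0.1997.
C₀ = D/Vd = 243/17 ≈ 14.294 mg/L.
Before the 3rd dose, 2 doses have been given. Superposition: Cmin = C₀·(f + f²).
≈ 14.294 × (0.1997 + 0.0399) ≈ 14.294 × 0.2396 ≈ 3.425 mg/L.

3.4 mg/L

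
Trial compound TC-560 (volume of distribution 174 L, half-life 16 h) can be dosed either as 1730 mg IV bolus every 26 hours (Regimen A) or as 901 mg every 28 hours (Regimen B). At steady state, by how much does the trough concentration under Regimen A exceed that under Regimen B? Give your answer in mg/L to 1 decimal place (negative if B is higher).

Regimen A: f = (1/2)^(26/16) ≈ 0.3242; Cmin,ss = (1730/174)·f/(1−f) ≈ 4.770 mg/L.
Regimen B: f = (1/2)^(28/16) ≈ 0.2973; Cmin,ss = (901/174)·f/(1−f) ≈ 2.191 mg/L.
Difference ≈ 4.770 − 2.191 ≈ 2.579 mg/L.

2.6 mg/L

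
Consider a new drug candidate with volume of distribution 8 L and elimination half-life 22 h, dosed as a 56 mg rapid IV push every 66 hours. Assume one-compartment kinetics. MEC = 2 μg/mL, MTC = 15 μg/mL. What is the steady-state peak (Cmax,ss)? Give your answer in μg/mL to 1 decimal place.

8.0 μg/mL

τ = 66 h = 3 half-lives, so f = (1/2)^3 = 0.125.
Accumulation ratio R = 1/(1 − f) = 1/0.875 = 8/7.
Single-dose peak C₀ = D/Vd = 56/8 = 7 μg/mL.
Steady-state peak Cmax,ss = C₀·R = 7 × 8/7 ≈ 8.000 μg/mL.
Peak 8.0 μg/mL vs MTC 15 μg/mL: below toxic threshold.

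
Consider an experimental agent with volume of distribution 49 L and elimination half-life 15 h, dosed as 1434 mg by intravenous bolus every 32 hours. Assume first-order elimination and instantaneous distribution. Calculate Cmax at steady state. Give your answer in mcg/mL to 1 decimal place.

Over one 32-h interval, 32/15 ≈ 2.1333 half-lives elapse, leaving f ≈ 0.2279 of each dose.
At steady state, accumulation factor R = 1/(1 − e^(−kτ)) ≈ 1.2952.
Single-dose peak C₀ = D/Vd = 1434/49 ≈ 29.265 mcg/mL.
Steady-state peak Cmax,ss = C₀·R ≈ 29.265 × 1.2952 ≈ 37.904 mcg/mL.

37.9 mcg/mL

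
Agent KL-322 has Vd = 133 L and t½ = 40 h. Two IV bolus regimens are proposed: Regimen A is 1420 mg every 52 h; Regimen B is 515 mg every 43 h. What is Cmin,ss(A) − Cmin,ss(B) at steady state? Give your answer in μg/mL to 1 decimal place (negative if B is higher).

Regimen A: f = (1/2)^(52/40) ≈ 0.4061; Cmin,ss = (1420/133)·f/(1−f) ≈ 7.301 μg/mL.
Regimen B: f = (1/2)^(43/40) ≈ 0.4747; Cmin,ss = (515/133)·f/(1−f) ≈ 3.499 μg/mL.
Difference ≈ 7.301 − 3.499 ≈ 3.802 μg/mL.

3.8 μg/mL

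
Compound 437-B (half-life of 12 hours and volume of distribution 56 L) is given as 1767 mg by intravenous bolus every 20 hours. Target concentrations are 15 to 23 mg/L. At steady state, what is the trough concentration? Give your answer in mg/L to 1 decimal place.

14.5 mg/L

τ/t½ = 20/12 ≈ 1.6667, so fraction remaining f = (1/2)^(20/12) ≈ 0.3150.
Accumulation ratio R = 1/(1 − f) ≈ 1/0.6850 ≈ 1.4599.
Single-dose peak C₀ = D/Vd = 1767/56 ≈ 31.554 mg/L.
Steady-state peak Cmax,ss = C₀·R ≈ 31.554 × 1.4599 ≈ 46.066 mg/L.
Steady-state trough Cmin,ss = Cmax,ss·f ≈ 46.066 × 0.3150 ≈ 14.511 mg/L.
Trough 14.5 mg/L vs MEC 15 mg/L: subtherapeutic.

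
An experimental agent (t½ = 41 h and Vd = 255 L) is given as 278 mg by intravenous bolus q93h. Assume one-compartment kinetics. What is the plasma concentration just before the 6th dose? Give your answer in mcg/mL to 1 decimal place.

0.3 mcg/mL

f = (1/2)^(τ/t½) = (1/2)^(93/41) ≈ 0.2076.
C₀ = D/Vd = 278/255 ≈ 1.090 mcg/mL.
Before the 6th dose, 5 doses have been given. Superposition: Cmin = C₀·(f + f² + … + f^5).
≈ 1.090 × (0.2076 + 0.0431 + 0.0089 + 0.0019 + 0.0004) ≈ 1.090 × 0.2619 ≈ 0.285 mcg/mL.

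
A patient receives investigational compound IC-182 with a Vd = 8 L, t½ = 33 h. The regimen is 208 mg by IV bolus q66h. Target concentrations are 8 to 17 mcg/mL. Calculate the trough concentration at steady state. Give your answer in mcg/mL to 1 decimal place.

8.7 mcg/mL

τ = 66 h = 2 half-lives, so f = (1/2)^2 = 0.25.
Accumulation ratio R = 1/(1 − f) = 1/0.75 = 4/3.
Single-dose peak C₀ = D/Vd = 208/8 = 26 mcg/mL.
Steady-state peak Cmax,ss = C₀·R = 26 × 4/3 ≈ 34.667 mcg/mL.
Steady-state trough Cmin,ss = Cmax,ss·f ≈ 34.667 × 0.25 ≈ 8.667 mcg/mL.
Trough 8.7 mcg/mL vs MEC 8 mcg/mL: adequate.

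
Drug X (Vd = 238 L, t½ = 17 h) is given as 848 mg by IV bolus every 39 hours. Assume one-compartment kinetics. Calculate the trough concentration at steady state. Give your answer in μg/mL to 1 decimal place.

k = ln2/t½ = ln2/17 ≈ 0.040773 h⁻¹; fraction remaining f = e^(−kτ) = e^(−0.040773×39) ≈ 0.2039.
Accumulation ratio R = 1/(1 − f) ≈ 1/0.7961 ≈ 1.2561.
Each bolus raises the concentration by D/Vd = 848/238 ≈ 3.563 μg/mL.
Cmax,ss = C₀/(1 − f) ≈ 3.563/0.7961 ≈ 4.476 μg/mL.
One interval later, Cmin,ss = Cmax,ss·e^(−kτ) ≈ 4.476 × 0.2039 ≈ 0.913 μg/mL.

0.9 μg/mL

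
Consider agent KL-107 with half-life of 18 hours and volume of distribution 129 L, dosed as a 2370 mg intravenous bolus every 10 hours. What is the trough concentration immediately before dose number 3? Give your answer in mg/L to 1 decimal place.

f = (1/2)^(τ/t½) = (1/2)^(10/18) ≈ 0.6804.
C₀ = D/Vd = 2370/129 ≈ 18.372 mg/L.
Before the 3rd dose, 2 doses have been given. Superposition: Cmin = C₀·(f + f²).
≈ 18.372 × (0.6804 + 0.4629) ≈ 18.372 × 1.1433 ≈ 21.005 mg/L.

21.0 mg/L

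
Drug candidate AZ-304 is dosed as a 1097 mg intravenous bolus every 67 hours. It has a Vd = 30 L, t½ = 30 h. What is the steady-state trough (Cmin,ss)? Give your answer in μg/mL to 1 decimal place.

τ/t½ = 67/30 ≈ 2.2333, so fraction remaining f = (1/2)^(67/30) ≈ 0.2127.
Single-dose peak C₀ = D/Vd = 1097/30 ≈ 36.567 μg/mL.
Steady-state trough Cmin,ss = C₀·f/(1−f) ≈ 36.567 × 0.2127/0.7873 ≈ 9.879 μg/mL.

9.9 μg/mL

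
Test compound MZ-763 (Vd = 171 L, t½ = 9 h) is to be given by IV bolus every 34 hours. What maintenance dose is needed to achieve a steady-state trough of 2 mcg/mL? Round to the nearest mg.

τ/t½ = 34/9 ≈ 3.7778, so f = (1/2)^(34/9) ≈ 0.072908.
Cmin,ss = (D/Vd)·f/(1−f), so D = Cmin,ss·Vd·(1−f)/f.
D = 2 × 171 × (1−f)/f ≈ 2 × 171 × 12.71592 ≈ 4348.84 mg.

4349 mg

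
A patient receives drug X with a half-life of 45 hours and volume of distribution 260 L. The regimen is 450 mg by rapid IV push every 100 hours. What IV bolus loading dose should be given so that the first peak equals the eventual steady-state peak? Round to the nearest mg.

573 mg

f = (1/2)^(100/45) ≈ 0.214311; accumulation ratio R = 1/(1−f) ≈ 1.27277.
Loading dose to hit Cmax,ss on first dose: D_load = D_maint·R ≈ 450 × 1.27277 ≈ 572.75 mg.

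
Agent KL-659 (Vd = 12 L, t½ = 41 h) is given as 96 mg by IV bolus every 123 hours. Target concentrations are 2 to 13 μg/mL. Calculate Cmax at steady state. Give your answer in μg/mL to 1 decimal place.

The dosing interval is 3 half-lives, so f = 2^(−3) = 0.125.
At steady state, R = 1/(1 − 0.125) = 8/7.
Single-dose peak C₀ = D/Vd = 96/12 = 8 μg/mL.
Steady-state peak Cmax,ss = C₀·R = 8 × 8/7 ≈ 9.143 μg/mL.
Peak 9.1 μg/mL vs MTC 13 μg/mL: below toxic threshold.

9.1 μg/mL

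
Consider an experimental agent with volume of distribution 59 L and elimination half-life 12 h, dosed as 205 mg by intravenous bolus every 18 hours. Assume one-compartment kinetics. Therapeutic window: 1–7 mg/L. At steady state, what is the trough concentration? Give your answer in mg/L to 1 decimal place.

1.9 mg/L

k = ln2/t½ = ln2/12 ≈ 0.057762 h⁻¹; fraction remaining f = e^(−kτ) = e^(−0.057762×18) ≈ 0.3536.
Accumulation ratio R = 1/(1 − f) ≈ 1/0.6464 ≈ 1.5470.
Single-dose peak C₀ = D/Vd = 205/59 ≈ 3.475 mg/L.
Steady-state peak Cmax,ss = C₀·R ≈ 3.475 × 1.5470 ≈ 5.376 mg/L.
One interval later, Cmin,ss = Cmax,ss·e^(−kτ) ≈ 5.376 × 0.3536 ≈ 1.901 mg/L.
Trough 1.9 mg/L vs MEC 1 mg/L: adequate.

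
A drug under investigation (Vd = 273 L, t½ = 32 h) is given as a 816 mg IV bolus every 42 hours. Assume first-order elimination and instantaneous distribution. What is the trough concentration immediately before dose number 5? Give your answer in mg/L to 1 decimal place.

f = (1/2)^(τ/t½) = (1/2)^(42/32) ≈ 0.4026.
C₀ = D/Vd = 816/273 ≈ 2.989 mg/L.
Before the 5th dose, 4 doses have been given. Superposition: Cmin = C₀·(f + f² + … + f^4).
≈ 2.989 × (0.4026 + 0.1621 + 0.0653 + 0.0263) ≈ 2.989 × 0.6563 ≈ 1.962 mg/L.

2.0 mg/L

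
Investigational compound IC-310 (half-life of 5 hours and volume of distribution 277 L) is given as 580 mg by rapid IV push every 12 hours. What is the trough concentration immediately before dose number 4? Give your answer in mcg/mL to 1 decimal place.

0.5 mcg/mL

f = (1/2)^(τ/t½) = (1/2)^(12/5) ≈ 0.1895.
C₀ = D/Vd = 580/277 ≈ 2.094 mcg/mL.
Before the 4th dose, 3 doses have been given. Superposition: Cmin = C₀·(f + f² + … + f^3).
≈ 2.094 × (0.1895 + 0.0359 + 0.0068) ≈ 2.094 × 0.2322 ≈ 0.486 mcg/mL.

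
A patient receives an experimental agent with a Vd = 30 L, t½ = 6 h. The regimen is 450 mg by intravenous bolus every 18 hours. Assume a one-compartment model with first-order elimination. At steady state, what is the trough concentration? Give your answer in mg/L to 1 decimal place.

2.1 mg/L

The dosing interval is 3 half-lives, so f = 2^(−3) = 0.125.
At steady state, R = 1/(1 − 0.125) = 8/7.
Single-dose peak C₀ = D/Vd = 450/30 = 15 mg/L.
Steady-state peak Cmax,ss = C₀·R = 15 × 8/7 ≈ 17.143 mg/L.
Steady-state trough Cmin,ss = Cmax,ss·f ≈ 17.143 × 0.125 ≈ 2.143 mg/L.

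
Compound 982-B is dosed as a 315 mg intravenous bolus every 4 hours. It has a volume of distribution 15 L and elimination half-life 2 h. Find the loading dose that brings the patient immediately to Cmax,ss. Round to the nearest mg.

420 mg

f = (1/2)^(4/2) ≈ 0.250000; accumulation ratio R = 1/(1−f) ≈ 1.33333.
Loading dose to hit Cmax,ss on first dose: D_load = D_maint·R ≈ 315 × 1.33333 ≈ 420.00 mg.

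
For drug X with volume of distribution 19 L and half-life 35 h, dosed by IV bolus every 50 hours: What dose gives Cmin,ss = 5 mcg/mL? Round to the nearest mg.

τ/t½ = 50/35 ≈ 1.4286, so f = (1/2)^(50/35) ≈ 0.371499.
Cmin,ss = (D/Vd)·f/(1−f), so D = Cmin,ss·Vd·(1−f)/f.
D = 5 × 19 × (1−f)/f ≈ 5 × 19 × 1.69180 ≈ 160.72 mg.

161 mg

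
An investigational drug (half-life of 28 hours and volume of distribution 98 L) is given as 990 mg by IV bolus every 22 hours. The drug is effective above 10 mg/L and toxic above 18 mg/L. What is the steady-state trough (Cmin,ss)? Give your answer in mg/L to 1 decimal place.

k = ln2/t½ = ln2/28 ≈ 0.024755 h⁻¹; fraction remaining f = e^(−kτ) = e^(−0.024755×22) ≈ 0.5801.
Accumulation ratio R = 1/(1 − f) ≈ 1/0.4199 ≈ 2.3815.
Each bolus raises the concentration by D/Vd = 990/98 ≈ 10.102 mg/L.
Steady-state peak Cmax,ss = C₀·R ≈ 10.102 × 2.3815 ≈ 24.058 mg/L.
Steady-state trough Cmin,ss = Cmax,ss·f ≈ 24.058 × 0.5801 ≈ 13.956 mg/L.
Trough 14.0 mg/L vs MEC 10 mg/L: adequate.

14.0 mg/L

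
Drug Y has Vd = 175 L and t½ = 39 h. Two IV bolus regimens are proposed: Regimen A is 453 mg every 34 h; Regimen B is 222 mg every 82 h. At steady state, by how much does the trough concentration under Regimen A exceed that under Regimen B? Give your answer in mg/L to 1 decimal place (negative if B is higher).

2.7 mg/L

Regimen A: f = (1/2)^(34/39) ≈ 0.5465; Cmin,ss = (453/175)·f/(1−f) ≈ 3.119 mg/L.
Regimen B: f = (1/2)^(82/39) ≈ 0.2328; Cmin,ss = (222/175)·f/(1−f) ≈ 0.385 mg/L.
Difference ≈ 3.119 − 0.385 ≈ 2.734 mg/L.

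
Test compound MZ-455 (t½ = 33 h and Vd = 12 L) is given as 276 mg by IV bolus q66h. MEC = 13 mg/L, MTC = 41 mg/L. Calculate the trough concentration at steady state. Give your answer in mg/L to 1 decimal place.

7.7 mg/L

The dosing interval is 2 half-lives, so f = 2^(−2) = 0.25.
At steady state, R = 1/(1 − 0.25) = 4/3.
Single-dose peak C₀ = D/Vd = 276/12 = 23 mg/L.
Steady-state peak Cmax,ss = C₀·R = 23 × 4/3 ≈ 30.667 mg/L.
Steady-state trough Cmin,ss = Cmax,ss·f ≈ 30.667 × 0.25 ≈ 7.667 mg/L.
Trough 7.7 mg/L vs MEC 13 mg/L: subtherapeutic.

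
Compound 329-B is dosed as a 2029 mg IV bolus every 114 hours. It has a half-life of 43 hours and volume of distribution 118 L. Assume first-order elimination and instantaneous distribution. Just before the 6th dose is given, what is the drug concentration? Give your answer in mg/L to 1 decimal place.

3.3 mg/L

f = (1/2)^(τ/t½) = (1/2)^(114/43) ≈ 0.1592.
C₀ = D/Vd = 2029/118 ≈ 17.195 mg/L.
Before the 6th dose, 5 doses have been given. Superposition: Cmin = C₀·(f + f² + … + f^5).
≈ 17.195 × (0.1592 + 0.0253 + 0.0040 + 0.0006 + 0.0001) ≈ 17.195 × 0.1892 ≈ 3.253 mg/L.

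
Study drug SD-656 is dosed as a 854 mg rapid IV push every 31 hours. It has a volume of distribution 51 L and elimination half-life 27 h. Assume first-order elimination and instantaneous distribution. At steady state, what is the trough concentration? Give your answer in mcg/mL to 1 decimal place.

τ/t½ = 31/27 ≈ 1.1481, so fraction remaining f = (1/2)^(31/27) ≈ 0.4512.
Accumulation ratio R = 1/(1 − f) ≈ 1/0.5488 ≈ 1.8222.
Single-dose peak C₀ = D/Vd = 854/51 ≈ 16.745 mcg/mL.
Steady-state peak Cmax,ss = C₀·R ≈ 16.745 × 1.8222 ≈ 30.513 mcg/mL.
Steady-state trough Cmin,ss = Cmax,ss·f ≈ 30.513 × 0.4512 ≈ 13.767 mcg/mL.

13.8 mcg/mL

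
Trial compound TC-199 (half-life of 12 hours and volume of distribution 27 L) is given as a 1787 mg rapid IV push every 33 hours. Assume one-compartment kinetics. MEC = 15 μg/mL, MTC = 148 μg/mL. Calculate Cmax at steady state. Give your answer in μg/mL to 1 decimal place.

k = ln2/t½ = ln2/12 ≈ 0.057762 h⁻¹; fraction remaining f = e^(−kτ) = e^(−0.057762×33) ≈ 0.1487.
At steady state, accumulation factor R = 1/(1 − e^(−kτ)) ≈ 1.1747.
Single-dose peak C₀ = D/Vd = 1787/27 ≈ 66.185 μg/mL.
Cmax,ss = C₀/(1 − f) ≈ 66.185/0.8513 ≈ 77.746 μg/mL.
Peak 77.7 μg/mL vs MTC 148 μg/mL: below toxic threshold.

77.7 μg/mL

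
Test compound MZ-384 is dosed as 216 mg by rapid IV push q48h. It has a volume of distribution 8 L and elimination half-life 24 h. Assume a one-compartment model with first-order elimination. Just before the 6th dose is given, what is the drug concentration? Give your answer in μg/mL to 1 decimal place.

f = (1/2)^(τ/t½) = (1/2)^(48/24) ≈ 0.2500.
C₀ = D/Vd = 216/8 ≈ 27.000 μg/mL.
Before the 6th dose, 5 doses have been given. Superposition: Cmin = C₀·(f + f² + … + f^5).
≈ 27.000 × (0.2500 + 0.0625 + 0.0156 + 0.0039 + 0.0010) ≈ 27.000 × 0.3330 ≈ 8.991 μg/mL.

9.0 μg/mL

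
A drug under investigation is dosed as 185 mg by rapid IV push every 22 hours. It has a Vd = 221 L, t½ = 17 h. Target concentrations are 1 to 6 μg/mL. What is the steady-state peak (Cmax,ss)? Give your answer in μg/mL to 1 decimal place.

1.4 μg/mL

Over one 22-h interval, 22/17 ≈ 1.2941 half-lives elapse, leaving f ≈ 0.4078 of each dose.
At steady state, accumulation factor R = 1/(1 − e^(−kτ)) ≈ 1.6886.
Each bolus raises the concentration by D/Vd = 185/221 ≈ 0.837 μg/mL.
Steady-state peak Cmax,ss = C₀·R ≈ 0.837 × 1.6886 ≈ 1.413 μg/mL.
Peak 1.4 μg/mL vs MTC 6 μg/mL: below toxic threshold.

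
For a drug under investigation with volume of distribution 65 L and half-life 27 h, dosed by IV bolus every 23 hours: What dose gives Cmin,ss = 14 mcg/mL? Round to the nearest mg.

τ/t½ = 23/27 ≈ 0.85185, so f = (1/2)^(23/27) ≈ 0.554073.
Cmin,ss = (D/Vd)·f/(1−f), so D = Cmin,ss·Vd·(1−f)/f.
D = 14 × 65 × (1−f)/f ≈ 14 × 65 × 0.80482 ≈ 732.39 mg.

732 mg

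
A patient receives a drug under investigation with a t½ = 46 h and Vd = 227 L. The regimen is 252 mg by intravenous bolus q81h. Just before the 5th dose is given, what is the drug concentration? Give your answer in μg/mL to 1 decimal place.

f = (1/2)^(τ/t½) = (1/2)^(81/46) ≈ 0.2951.
C₀ = D/Vd = 252/227 ≈ 1.110 μg/mL.
Before the 5th dose, 4 doses have been given. Superposition: Cmin = C₀·(f + f² + … + f^4).
≈ 1.110 × (0.2951 + 0.0871 + 0.0257 + 0.0076) ≈ 1.110 × 0.4155 ≈ 0.461 μg/mL.

0.5 μg/mL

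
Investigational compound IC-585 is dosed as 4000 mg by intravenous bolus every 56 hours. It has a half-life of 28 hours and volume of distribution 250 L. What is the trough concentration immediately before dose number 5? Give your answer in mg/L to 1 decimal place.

f = (1/2)^(τ/t½) = (1/2)^(56/28) ≈ 0.2500.
C₀ = D/Vd = 4000/250 ≈ 16.000 mg/L.
Before the 5th dose, 4 doses have been given. Superposition: Cmin = C₀·(f + f² + … + f^4).
≈ 16.000 × (0.2500 + 0.0625 + 0.0156 + 0.0039) ≈ 16.000 × 0.3320 ≈ 5.312 mg/L.

5.3 mg/L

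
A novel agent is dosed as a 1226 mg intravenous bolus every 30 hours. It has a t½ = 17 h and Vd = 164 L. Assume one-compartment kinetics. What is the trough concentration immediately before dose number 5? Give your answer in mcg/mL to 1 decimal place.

3.1 mcg/mL

f = (1/2)^(τ/t½) = (1/2)^(30/17) ≈ 0.2943.
C₀ = D/Vd = 1226/164 ≈ 7.476 mcg/mL.
Before the 5th dose, 4 doses have been given. Superposition: Cmin = C₀·(f + f² + … + f^4).
≈ 7.476 × (0.2943 + 0.0866 + 0.0255 + 0.0075) ≈ 7.476 × 0.4139 ≈ 3.094 mcg/mL.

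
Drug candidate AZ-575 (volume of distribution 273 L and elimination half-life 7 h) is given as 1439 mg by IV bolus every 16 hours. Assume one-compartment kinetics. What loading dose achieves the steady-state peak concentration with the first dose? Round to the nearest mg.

1810 mg

f = (1/2)^(16/7) ≈ 0.205084; accumulation ratio R = 1/(1−f) ≈ 1.25799.
Loading dose to hit Cmax,ss on first dose: D_load = D_maint·R ≈ 1439 × 1.25799 ≈ 1810.25 mg.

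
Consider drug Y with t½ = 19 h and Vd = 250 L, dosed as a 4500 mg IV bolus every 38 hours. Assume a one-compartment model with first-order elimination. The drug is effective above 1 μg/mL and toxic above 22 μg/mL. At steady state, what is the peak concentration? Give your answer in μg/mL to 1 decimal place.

τ = 38 h = 2 half-lives, so f = (1/2)^2 = 0.25.
At steady state, R = 1/(1 − 0.25) = 4/3.
Single-dose peak C₀ = D/Vd = 4500/250 = 18 μg/mL.
Steady-state peak Cmax,ss = C₀·R = 18 × 4/3 ≈ 24.000 μg/mL.
Peak 24.0 μg/mL vs MTC 22 μg/mL: exceeds toxic threshold.

24.0 μg/mL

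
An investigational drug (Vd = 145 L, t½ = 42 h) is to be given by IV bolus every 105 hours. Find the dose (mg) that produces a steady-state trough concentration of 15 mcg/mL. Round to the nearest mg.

τ/t½ = 105/42 ≈ 2.5, so f = (1/2)^(105/42) ≈ 0.176777.
Cmin,ss = (D/Vd)·f/(1−f), so D = Cmin,ss·Vd·(1−f)/f.
D = 15 × 145 × (1−f)/f ≈ 15 × 145 × 4.65684 ≈ 10128.63 mg.

10129 mg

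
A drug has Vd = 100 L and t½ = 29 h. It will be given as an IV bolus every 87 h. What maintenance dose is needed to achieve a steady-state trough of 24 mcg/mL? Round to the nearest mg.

16800 mg

τ/t½ = 87/29 ≈ 3, so f = (1/2)^(87/29) ≈ 0.125000.
Cmin,ss = (D/Vd)·f/(1−f), so D = Cmin,ss·Vd·(1−f)/f.
D = 24 × 100 × (1−f)/f ≈ 24 × 100 × 7.00000 ≈ 16800.00 mg.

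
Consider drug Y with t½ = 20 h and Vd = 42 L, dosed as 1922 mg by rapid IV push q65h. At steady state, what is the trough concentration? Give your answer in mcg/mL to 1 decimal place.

Over one 65-h interval, 65/20 ≈ 3.25 half-lives elapse, leaving f ≈ 0.1051 of each dose.
Each bolus raises the concentration by D/Vd = 1922/42 ≈ 45.762 mcg/mL.
Steady-state trough Cmin,ss = C₀·f/(1−f) ≈ 45.762 × 0.1051/0.8949 ≈ 5.374 mcg/mL.

5.4 mcg/mL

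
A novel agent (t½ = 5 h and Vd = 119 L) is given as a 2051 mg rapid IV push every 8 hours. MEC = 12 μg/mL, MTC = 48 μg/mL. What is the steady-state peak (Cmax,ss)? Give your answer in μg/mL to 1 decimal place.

τ/t½ = 8/5 ≈ 1.6, so fraction remaining f = (1/2)^(8/5) ≈ 0.3299.
At steady state, accumulation factor R = 1/(1 − e^(−kτ)) ≈ 1.4923.
Single-dose peak C₀ = D/Vd = 2051/119 ≈ 17.235 μg/mL.
Cmax,ss = C₀/(1 − f) ≈ 17.235/0.6701 ≈ 25.720 μg/mL.
Peak 25.7 μg/mL vs MTC 48 μg/mL: below toxic threshold.

25.7 μg/mL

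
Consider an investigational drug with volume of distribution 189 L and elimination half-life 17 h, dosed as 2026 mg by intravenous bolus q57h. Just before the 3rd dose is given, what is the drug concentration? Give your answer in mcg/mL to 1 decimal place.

f = (1/2)^(τ/t½) = (1/2)^(57/17) ≈ 0.0979.
C₀ = D/Vd = 2026/189 ≈ 10.720 mcg/mL.
Before the 3rd dose, 2 doses have been given. Superposition: Cmin = C₀·(f + f²).
≈ 10.720 × (0.0979 + 0.0096) ≈ 10.720 × 0.1075 ≈ 1.152 mcg/mL.

1.2 mcg/mL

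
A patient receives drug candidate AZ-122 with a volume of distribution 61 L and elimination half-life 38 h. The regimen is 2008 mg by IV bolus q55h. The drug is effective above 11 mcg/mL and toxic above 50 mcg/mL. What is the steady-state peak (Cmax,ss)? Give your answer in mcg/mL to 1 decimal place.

52.0 mcg/mL

k = ln2/t½ = ln2/38 ≈ 0.018241 h⁻¹; fraction remaining f = e^(−kτ) = e^(−0.018241×55) ≈ 0.3667.
Accumulation ratio R = 1/(1 − f) ≈ 1/0.6333 ≈ 1.5790.
Each bolus raises the concentration by D/Vd = 2008/61 ≈ 32.918 mcg/mL.
Steady-state peak Cmax,ss = C₀·R ≈ 32.918 × 1.5790 ≈ 51.978 mcg/mL.
Peak 52.0 mcg/mL vs MTC 50 mcg/mL: exceeds toxic threshold.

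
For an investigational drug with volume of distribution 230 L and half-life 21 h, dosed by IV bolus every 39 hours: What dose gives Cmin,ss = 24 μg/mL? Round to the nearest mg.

τ/t½ = 39/21 ≈ 1.8571, so f = (1/2)^(39/21) ≈ 0.276022.
Cmin,ss = (D/Vd)·f/(1−f), so D = Cmin,ss·Vd·(1−f)/f.
D = 24 × 230 × (1−f)/f ≈ 24 × 230 × 2.62290 ≈ 14478.41 mg.

14478 mg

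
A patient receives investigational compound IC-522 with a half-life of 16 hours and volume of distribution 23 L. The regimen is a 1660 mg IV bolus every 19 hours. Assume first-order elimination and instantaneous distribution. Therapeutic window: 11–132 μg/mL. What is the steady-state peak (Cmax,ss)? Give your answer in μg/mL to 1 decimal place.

128.7 μg/mL

τ/t½ = 19/16 ≈ 1.1875, so fraction remaining f = (1/2)^(19/16) ≈ 0.4391.
Accumulation ratio R = 1/(1 − f) ≈ 1/0.5609 ≈ 1.7828.
Single-dose peak C₀ = D/Vd = 1660/23 ≈ 72.174 μg/mL.
Steady-state peak Cmax,ss = C₀·R ≈ 72.174 × 1.7828 ≈ 128.672 μg/mL.
Peak 128.7 μg/mL vs MTC 132 μg/mL: below toxic threshold.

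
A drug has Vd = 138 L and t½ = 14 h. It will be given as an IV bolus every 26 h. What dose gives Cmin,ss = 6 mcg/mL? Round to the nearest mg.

2172 mg

τ/t½ = 26/14 ≈ 1.8571, so f = (1/2)^(26/14) ≈ 0.276022.
Cmin,ss = (D/Vd)·f/(1−f), so D = Cmin,ss·Vd·(1−f)/f.
D = 6 × 138 × (1−f)/f ≈ 6 × 138 × 2.62290 ≈ 2171.76 mg.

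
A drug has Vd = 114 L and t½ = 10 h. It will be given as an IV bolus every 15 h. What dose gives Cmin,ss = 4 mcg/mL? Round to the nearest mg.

834 mg

τ/t½ = 15/10 ≈ 1.5, so f = (1/2)^(15/10) ≈ 0.353553.
Cmin,ss = (D/Vd)·f/(1−f), so D = Cmin,ss·Vd·(1−f)/f.
D = 4 × 114 × (1−f)/f ≈ 4 × 114 × 1.82843 ≈ 833.76 mg.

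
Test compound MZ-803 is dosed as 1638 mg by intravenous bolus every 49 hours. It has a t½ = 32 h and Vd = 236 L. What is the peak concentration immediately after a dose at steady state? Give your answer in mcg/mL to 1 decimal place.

10.6 mcg/mL

Over one 49-h interval, 49/32 ≈ 1.5312 half-lives elapse, leaving f ≈ 0.3460 of each dose.
Accumulation ratio R = 1/(1 − f) ≈ 1/0.6540 ≈ 1.5291.
Single-dose peak C₀ = D/Vd = 1638/236 ≈ 6.941 mcg/mL.
Steady-state peak Cmax,ss = C₀·R ≈ 6.941 × 1.5291 ≈ 10.613 mcg/mL.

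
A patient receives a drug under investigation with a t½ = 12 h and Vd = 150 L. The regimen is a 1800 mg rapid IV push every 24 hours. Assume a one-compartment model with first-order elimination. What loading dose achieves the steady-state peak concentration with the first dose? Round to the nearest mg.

2400 mg

f = (1/2)^(24/12) ≈ 0.250000; accumulation ratio R = 1/(1−f) ≈ 1.33333.
Loading dose to hit Cmax,ss on first dose: D_load = D_maint·R ≈ 1800 × 1.33333 ≈ 2399.99 mg.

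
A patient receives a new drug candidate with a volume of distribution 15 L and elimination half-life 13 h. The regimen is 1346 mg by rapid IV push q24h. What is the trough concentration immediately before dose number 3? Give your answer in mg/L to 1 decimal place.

f = (1/2)^(τ/t½) = (1/2)^(24/13) ≈ 0.2781.
C₀ = D/Vd = 1346/15 ≈ 89.733 mg/L.
Before the 3rd dose, 2 doses have been given. Superposition: Cmin = C₀·(f + f²).
≈ 89.733 × (0.2781 + 0.0773) ≈ 89.733 × 0.3554 ≈ 31.891 mg/L.

31.9 mg/L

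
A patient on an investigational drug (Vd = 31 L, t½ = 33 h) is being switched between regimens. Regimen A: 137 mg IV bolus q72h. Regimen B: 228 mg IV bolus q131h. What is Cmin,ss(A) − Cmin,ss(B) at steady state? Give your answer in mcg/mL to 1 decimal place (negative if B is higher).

0.7 mcg/mL

Regimen A: f = (1/2)^(72/33) ≈ 0.2204; Cmin,ss = (137/31)·f/(1−f) ≈ 1.249 mcg/mL.
Regimen B: f = (1/2)^(131/33) ≈ 0.0638; Cmin,ss = (228/31)·f/(1−f) ≈ 0.501 mcg/mL.
Difference ≈ 1.249 − 0.501 ≈ 0.748 mcg/mL.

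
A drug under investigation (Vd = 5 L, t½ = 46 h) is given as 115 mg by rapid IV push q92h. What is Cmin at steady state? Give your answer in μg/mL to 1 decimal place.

7.7 μg/mL

The dosing interval is 2 half-lives, so f = 2^(−2) = 0.25.
Accumulation ratio R = 1/(1 − f) = 1/0.75 = 4/3.
Single-dose peak C₀ = D/Vd = 115/5 = 23 μg/mL.
Steady-state peak Cmax,ss = C₀·R = 23 × 4/3 ≈ 30.667 μg/mL.
Steady-state trough Cmin,ss = Cmax,ss·f ≈ 30.667 × 0.25 ≈ 7.667 μg/mL.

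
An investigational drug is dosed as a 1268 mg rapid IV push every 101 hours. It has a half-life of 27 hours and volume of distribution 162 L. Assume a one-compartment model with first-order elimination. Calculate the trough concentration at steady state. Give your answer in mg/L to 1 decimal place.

0.6 mg/L

Over one 101-h interval, 101/27 ≈ 3.7407 half-lives elapse, leaving f ≈ 0.0748 of each dose.
Accumulation ratio R = 1/(1 − f) ≈ 1/0.9252 ≈ 1.0808.
Single-dose peak C₀ = D/Vd = 1268/162 ≈ 7.827 mg/L.
Steady-state peak Cmax,ss = C₀·R ≈ 7.827 × 1.0808 ≈ 8.459 mg/L.
One interval later, Cmin,ss = Cmax,ss·e^(−kτ) ≈ 8.459 × 0.0748 ≈ 0.633 mg/L.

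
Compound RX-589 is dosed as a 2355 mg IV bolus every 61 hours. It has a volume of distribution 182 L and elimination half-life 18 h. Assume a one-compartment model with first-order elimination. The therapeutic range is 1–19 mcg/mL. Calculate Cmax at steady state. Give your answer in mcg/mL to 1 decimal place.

k = ln2/t½ = ln2/18 ≈ 0.038508 h⁻¹; fraction remaining f = e^(−kτ) = e^(−0.038508×61) ≈ 0.0955.
At steady state, accumulation factor R = 1/(1 − e^(−kτ)) ≈ 1.1056.
Each bolus raises the concentration by D/Vd = 2355/182 ≈ 12.940 mcg/mL.
Steady-state peak Cmax,ss = C₀·R ≈ 12.940 × 1.1056 ≈ 14.306 mcg/mL.
Peak 14.3 mcg/mL vs MTC 19 mcg/mL: below toxic threshold.

14.3 mcg/mL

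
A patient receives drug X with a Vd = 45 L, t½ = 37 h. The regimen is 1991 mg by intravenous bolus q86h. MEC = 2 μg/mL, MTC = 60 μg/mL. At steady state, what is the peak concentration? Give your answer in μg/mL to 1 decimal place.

55.3 μg/mL

k = ln2/t½ = ln2/37 ≈ 0.018734 h⁻¹; fraction remaining f = e^(−kτ) = e^(−0.018734×86) ≈ 0.1997.
At steady state, accumulation factor R = 1/(1 − e^(−kτ)) ≈ 1.2495.
Each bolus raises the concentration by D/Vd = 1991/45 ≈ 44.244 μg/mL.
Steady-state peak Cmax,ss = C₀·R ≈ 44.244 × 1.2495 ≈ 55.283 μg/mL.
Peak 55.3 μg/mL vs MTC 60 μg/mL: below toxic threshold.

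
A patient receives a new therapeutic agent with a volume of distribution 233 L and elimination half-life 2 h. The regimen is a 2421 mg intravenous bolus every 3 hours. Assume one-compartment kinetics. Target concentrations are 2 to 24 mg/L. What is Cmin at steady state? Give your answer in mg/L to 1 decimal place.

5.7 mg/L

τ/t½ = 3/2 ≈ 1.5, so fraction remaining f = (1/2)^(3/2) ≈ 0.3536.
At steady state, accumulation factor R = 1/(1 − e^(−kτ)) ≈ 1.5470.
Single-dose peak C₀ = D/Vd = 2421/233 ≈ 10.391 mg/L.
Steady-state peak Cmax,ss = C₀·R ≈ 10.391 × 1.5470 ≈ 16.075 mg/L.
One interval later, Cmin,ss = Cmax,ss·e^(−kτ) ≈ 16.075 × 0.3536 ≈ 5.684 mg/L.
Trough 5.7 mg/L vs MEC 2 mg/L: adequate.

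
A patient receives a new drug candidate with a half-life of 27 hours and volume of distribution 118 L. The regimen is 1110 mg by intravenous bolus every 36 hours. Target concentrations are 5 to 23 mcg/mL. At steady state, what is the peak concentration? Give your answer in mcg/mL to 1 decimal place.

Over one 36-h interval, 36/27 ≈ 1.3333 half-lives elapse, leaving f ≈ 0.3969 of each dose.
Accumulation ratio R = 1/(1 − f) ≈ 1/0.6031 ≈ 1.6581.
Each bolus raises the concentration by D/Vd = 1110/118 ≈ 9.407 mcg/mL.
Steady-state peak Cmax,ss = C₀·R ≈ 9.407 × 1.6581 ≈ 15.598 mcg/mL.
Peak 15.6 mcg/mL vs MTC 23 mcg/mL: below toxic threshold.

15.6 mcg/mL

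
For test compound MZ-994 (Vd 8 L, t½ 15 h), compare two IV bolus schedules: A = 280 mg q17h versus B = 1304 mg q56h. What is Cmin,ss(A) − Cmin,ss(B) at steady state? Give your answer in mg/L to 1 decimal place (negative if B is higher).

16.1 mg/L

Regimen A: f = (1/2)^(17/15) ≈ 0.4559; Cmin,ss = (280/8)·f/(1−f) ≈ 29.326 mg/L.
Regimen B: f = (1/2)^(56/15) ≈ 0.0752; Cmin,ss = (1304/8)·f/(1−f) ≈ 13.254 mg/L.
Difference ≈ 29.326 − 13.254 ≈ 16.072 mg/L.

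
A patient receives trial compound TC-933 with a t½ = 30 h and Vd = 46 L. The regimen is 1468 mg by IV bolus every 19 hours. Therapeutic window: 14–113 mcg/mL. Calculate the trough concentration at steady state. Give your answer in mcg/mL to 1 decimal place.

57.9 mcg/mL

k = ln2/t½ = ln2/30 ≈ 0.023105 h⁻¹; fraction remaining f = e^(−kτ) = e^(−0.023105×19) ≈ 0.6447.
Single-dose peak C₀ = D/Vd = 1468/46 ≈ 31.913 mcg/mL.
Steady-state trough Cmin,ss = C₀·f/(1−f) ≈ 31.913 × 0.6447/0.3553 ≈ 57.907 mcg/mL.
Trough 57.9 mcg/mL vs MEC 14 mcg/mL: adequate.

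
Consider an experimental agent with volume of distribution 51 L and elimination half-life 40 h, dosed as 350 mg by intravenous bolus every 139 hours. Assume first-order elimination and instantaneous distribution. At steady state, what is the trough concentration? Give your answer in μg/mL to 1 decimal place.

0.7 μg/mL

k = ln2/t½ = ln2/40 ≈ 0.017329 h⁻¹; fraction remaining f = e^(−kτ) = e^(−0.017329×139) ≈ 0.0899.
Accumulation ratio R = 1/(1 − f) ≈ 1/0.9101 ≈ 1.0988.
Each bolus raises the concentration by D/Vd = 350/51 ≈ 6.863 μg/mL.
Cmax,ss = C₀/(1 − f) ≈ 6.863/0.9101 ≈ 7.541 μg/mL.
Steady-state trough Cmin,ss = Cmax,ss·f ≈ 7.541 × 0.0899 ≈ 0.678 μg/mL.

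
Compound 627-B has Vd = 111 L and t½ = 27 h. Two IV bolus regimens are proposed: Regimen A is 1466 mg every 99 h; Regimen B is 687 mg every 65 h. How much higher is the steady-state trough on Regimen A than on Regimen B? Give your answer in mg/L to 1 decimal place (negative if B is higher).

-0.3 mg/L

Regimen A: f = (1/2)^(99/27) ≈ 0.0787; Cmin,ss = (1466/111)·f/(1−f) ≈ 1.128 mg/L.
Regimen B: f = (1/2)^(65/27) ≈ 0.1885; Cmin,ss = (687/111)·f/(1−f) ≈ 1.438 mg/L.
Difference ≈ 1.128 − 1.438 ≈ -0.310 mg/L.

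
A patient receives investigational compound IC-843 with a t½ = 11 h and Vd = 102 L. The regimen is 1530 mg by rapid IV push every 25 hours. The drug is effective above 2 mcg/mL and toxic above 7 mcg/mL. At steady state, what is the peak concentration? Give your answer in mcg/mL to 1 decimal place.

18.9 mcg/mL

τ/t½ = 25/11 ≈ 2.2727, so fraction remaining f = (1/2)^(25/11) ≈ 0.2069.
At steady state, accumulation factor R = 1/(1 − e^(−kτ)) ≈ 1.2609.
Single-dose peak C₀ = D/Vd = 1530/102 ≈ 15.000 mcg/mL.
Steady-state peak Cmax,ss = C₀·R ≈ 15.000 × 1.2609 ≈ 18.913 mcg/mL.
Peak 18.9 mcg/mL vs MTC 7 mcg/mL: exceeds toxic threshold.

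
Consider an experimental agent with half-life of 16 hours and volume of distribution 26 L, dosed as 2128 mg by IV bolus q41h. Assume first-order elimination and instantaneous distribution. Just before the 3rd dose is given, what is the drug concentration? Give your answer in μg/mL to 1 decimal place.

f = (1/2)^(τ/t½) = (1/2)^(41/16) ≈ 0.1693.
C₀ = D/Vd = 2128/26 ≈ 81.846 μg/mL.
Before the 3rd dose, 2 doses have been given. Superposition: Cmin = C₀·(f + f²).
≈ 81.846 × (0.1693 + 0.0287) ≈ 81.846 × 0.1980 ≈ 16.206 μg/mL.

16.2 μg/mL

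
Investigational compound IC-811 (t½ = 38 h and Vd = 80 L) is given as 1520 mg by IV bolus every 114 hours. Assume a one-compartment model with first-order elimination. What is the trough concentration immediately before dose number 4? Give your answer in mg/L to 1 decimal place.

2.7 mg/L

f = (1/2)^(τ/t½) = (1/2)^(114/38) ≈ 0.1250.
C₀ = D/Vd = 1520/80 ≈ 19.000 mg/L.
Before the 4th dose, 3 doses have been given. Superposition: Cmin = C₀·(f + f² + … + f^3).
≈ 19.000 × (0.1250 + 0.0156 + 0.0020) ≈ 19.000 × 0.1426 ≈ 2.709 mg/L.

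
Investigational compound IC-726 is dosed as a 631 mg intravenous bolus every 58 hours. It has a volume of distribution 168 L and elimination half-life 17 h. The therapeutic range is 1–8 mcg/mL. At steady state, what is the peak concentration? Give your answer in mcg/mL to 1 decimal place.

Over one 58-h interval, 58/17 ≈ 3.4118 half-lives elapse, leaving f ≈ 0.0940 of each dose.
Accumulation ratio R = 1/(1 − f) ≈ 1/0.9060 ≈ 1.1038.
Single-dose peak C₀ = D/Vd = 631/168 ≈ 3.756 mcg/mL.
Steady-state peak Cmax,ss = C₀·R ≈ 3.756 × 1.1038 ≈ 4.146 mcg/mL.
Peak 4.1 mcg/mL vs MTC 8 mcg/mL: below toxic threshold.

4.1 mcg/mL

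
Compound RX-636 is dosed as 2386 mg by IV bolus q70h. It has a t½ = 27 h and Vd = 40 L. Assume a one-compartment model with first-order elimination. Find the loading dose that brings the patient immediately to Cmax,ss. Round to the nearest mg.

f = (1/2)^(70/27) ≈ 0.165788; accumulation ratio R = 1/(1−f) ≈ 1.19874.
Loading dose to hit Cmax,ss on first dose: D_load = D_maint·R ≈ 2386 × 1.19874 ≈ 2860.19 mg.

2860 mg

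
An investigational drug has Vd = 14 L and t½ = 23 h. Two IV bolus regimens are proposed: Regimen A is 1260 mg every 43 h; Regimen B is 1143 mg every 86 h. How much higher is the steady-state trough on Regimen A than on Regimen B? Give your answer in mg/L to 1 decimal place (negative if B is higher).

Regimen A: f = (1/2)^(43/23) ≈ 0.2737; Cmin,ss = (1260/14)·f/(1−f) ≈ 33.916 mg/L.
Regimen B: f = (1/2)^(86/23) ≈ 0.0749; Cmin,ss = (1143/14)·f/(1−f) ≈ 6.610 mg/L.
Difference ≈ 33.916 − 6.610 ≈ 27.306 mg/L.

27.3 mg/L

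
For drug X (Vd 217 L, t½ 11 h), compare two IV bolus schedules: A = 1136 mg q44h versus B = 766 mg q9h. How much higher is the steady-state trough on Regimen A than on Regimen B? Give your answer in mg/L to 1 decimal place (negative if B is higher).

Regimen A: f = (1/2)^(44/11) ≈ 0.0625; Cmin,ss = (1136/217)·f/(1−f) ≈ 0.349 mg/L.
Regimen B: f = (1/2)^(9/11) ≈ 0.5672; Cmin,ss = (766/217)·f/(1−f) ≈ 4.626 mg/L.
Difference ≈ 0.349 − 4.626 ≈ -4.277 mg/L.

-4.3 mg/L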